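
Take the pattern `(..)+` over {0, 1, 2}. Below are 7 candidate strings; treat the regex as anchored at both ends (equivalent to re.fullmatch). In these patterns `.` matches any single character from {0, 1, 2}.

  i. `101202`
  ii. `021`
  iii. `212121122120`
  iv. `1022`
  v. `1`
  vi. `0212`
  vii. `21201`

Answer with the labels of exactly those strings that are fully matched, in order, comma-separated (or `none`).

i, iii, iv, vi

i → match
ii → no match
iii → match
iv → match
v → no match
vi → match
vii → no match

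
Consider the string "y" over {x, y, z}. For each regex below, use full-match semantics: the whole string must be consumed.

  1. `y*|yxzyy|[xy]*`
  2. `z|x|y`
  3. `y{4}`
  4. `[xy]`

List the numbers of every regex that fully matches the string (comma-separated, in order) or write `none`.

1, 2, 4

1 → match
2 → match
3 → no match
4 → match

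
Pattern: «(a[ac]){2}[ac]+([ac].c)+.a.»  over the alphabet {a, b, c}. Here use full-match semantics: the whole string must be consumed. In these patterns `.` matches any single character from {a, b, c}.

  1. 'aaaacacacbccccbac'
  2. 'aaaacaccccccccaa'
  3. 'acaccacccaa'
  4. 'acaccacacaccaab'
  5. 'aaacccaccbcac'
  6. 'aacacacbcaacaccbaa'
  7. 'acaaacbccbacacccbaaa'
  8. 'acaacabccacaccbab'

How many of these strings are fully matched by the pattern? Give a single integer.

1 → match
2 → match
3. 'acaccacccaa' → match
4 → match
5 → no match
6 → no match
7 → no match
8 → match
Total matched: 5

5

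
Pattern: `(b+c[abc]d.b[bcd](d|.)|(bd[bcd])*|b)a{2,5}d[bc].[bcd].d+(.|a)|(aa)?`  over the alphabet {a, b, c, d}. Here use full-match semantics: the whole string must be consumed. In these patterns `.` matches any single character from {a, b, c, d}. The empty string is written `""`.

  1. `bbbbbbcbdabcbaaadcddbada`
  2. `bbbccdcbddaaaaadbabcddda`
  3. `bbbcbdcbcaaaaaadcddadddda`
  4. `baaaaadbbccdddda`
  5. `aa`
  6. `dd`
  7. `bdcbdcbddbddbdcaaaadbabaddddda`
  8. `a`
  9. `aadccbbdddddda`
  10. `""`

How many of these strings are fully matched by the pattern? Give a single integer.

1 → no match
2 → match
3 → match
4 → match
5. `aa` → match
6. `dd` → no match
7 → match
8. `a` → no match
9 → match
10. `""` → match
Total matched: 7

7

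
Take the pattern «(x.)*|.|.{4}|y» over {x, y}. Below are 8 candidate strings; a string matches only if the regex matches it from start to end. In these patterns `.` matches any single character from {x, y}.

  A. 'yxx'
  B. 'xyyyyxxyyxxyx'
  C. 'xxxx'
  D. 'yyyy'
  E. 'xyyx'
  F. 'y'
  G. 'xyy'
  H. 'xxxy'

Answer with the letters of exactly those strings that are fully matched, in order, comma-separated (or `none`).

C, D, E, F, H

A. 'yxx' → no match
B → no match
C. 'xxxx' → match
D. 'yyyy' → match
E. 'xyyx' → match
F. 'y' → match
G. 'xyy' → no match
H. 'xxxy' → match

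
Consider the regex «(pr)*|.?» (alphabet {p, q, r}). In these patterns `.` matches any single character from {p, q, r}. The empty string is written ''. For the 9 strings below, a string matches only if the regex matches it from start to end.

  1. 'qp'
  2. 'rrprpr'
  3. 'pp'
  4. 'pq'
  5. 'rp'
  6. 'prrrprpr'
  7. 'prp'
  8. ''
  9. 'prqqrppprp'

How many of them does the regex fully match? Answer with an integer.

1 → no match
2 → no match
3 → no match
4 → no match
5 → no match
6 → no match
7 → no match
8 → match
9 → no match
Total matched: 1

1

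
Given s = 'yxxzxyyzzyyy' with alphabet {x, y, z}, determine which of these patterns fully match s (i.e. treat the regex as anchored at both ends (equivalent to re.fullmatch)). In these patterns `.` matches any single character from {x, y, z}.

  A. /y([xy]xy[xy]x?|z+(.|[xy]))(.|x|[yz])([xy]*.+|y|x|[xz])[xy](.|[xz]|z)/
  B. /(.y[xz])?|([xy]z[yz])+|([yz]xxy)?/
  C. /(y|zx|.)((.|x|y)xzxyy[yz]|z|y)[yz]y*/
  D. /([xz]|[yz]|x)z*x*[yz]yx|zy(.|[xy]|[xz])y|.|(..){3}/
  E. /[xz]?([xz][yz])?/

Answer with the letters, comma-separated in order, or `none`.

A → no match
B → no match
C → match
D → no match
E → no match

C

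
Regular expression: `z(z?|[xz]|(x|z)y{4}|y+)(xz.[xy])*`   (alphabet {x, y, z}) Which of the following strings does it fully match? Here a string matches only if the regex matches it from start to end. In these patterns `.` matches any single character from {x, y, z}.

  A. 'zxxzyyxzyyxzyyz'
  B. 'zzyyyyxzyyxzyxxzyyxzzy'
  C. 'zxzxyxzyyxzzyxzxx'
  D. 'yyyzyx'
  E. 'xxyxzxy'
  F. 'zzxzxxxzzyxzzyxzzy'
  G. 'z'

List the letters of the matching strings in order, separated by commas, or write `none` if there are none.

B, C, F, G

A → no match
B → match
C → match
D → no match — must start with 'z'
E → no match — must start with 'z'
F → match
G → match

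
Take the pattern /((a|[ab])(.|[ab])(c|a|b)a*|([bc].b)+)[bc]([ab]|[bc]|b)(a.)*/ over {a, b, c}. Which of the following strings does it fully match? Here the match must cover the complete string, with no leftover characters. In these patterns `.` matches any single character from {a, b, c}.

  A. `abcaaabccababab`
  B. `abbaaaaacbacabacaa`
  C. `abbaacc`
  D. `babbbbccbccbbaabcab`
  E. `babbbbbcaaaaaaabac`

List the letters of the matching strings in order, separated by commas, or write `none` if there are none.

A → no match
B → match
C → match
D → no match
E → match

B, C, E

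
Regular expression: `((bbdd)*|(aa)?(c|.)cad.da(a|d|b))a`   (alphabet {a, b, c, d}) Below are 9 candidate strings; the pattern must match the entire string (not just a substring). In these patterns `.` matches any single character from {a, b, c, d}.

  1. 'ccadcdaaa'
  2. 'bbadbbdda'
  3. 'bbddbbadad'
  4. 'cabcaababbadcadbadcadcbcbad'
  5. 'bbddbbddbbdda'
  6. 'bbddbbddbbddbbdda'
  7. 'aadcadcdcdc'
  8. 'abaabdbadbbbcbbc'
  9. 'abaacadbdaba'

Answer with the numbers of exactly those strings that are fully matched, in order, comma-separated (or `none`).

1, 5, 6

1 → match
2 → no match
3 → no match — must end with 'a'
4 → no match — must end with 'a'
5 → match
6 → match
7 → no match — must end with 'a'
8 → no match — must end with 'a'
9 → no match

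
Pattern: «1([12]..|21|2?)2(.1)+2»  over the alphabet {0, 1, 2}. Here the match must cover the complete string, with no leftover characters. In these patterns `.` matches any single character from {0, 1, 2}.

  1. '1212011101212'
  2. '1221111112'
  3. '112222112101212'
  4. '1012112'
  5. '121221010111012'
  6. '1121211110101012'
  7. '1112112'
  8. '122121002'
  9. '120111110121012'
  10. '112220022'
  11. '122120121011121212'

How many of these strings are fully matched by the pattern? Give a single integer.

6

1 → match
2. '1221111112' → match
3 → no match
4. '1012112' → no match
5 → match
6 → match
7. '1112112' → no match
8. '122121002' → no match — must end with '12'
9 → match
10. '112220022' → no match — must end with '12'
11 → match
Total matched: 6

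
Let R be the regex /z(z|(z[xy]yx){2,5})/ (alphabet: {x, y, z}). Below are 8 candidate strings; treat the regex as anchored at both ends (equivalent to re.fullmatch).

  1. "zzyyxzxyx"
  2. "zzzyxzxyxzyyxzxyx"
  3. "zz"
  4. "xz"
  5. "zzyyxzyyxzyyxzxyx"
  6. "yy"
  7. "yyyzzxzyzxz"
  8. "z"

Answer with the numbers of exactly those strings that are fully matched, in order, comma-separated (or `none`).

1. "zzyyxzxyx" → match
2 → no match
3. "zz" → match
4. "xz" → no match — must start with "zz"
5 → match
6. "yy" → no match — must start with "zz"
7. "yyyzzxzyzxz" → no match — must start with "zz"
8. "z" → no match — must start with "zz"

1, 3, 5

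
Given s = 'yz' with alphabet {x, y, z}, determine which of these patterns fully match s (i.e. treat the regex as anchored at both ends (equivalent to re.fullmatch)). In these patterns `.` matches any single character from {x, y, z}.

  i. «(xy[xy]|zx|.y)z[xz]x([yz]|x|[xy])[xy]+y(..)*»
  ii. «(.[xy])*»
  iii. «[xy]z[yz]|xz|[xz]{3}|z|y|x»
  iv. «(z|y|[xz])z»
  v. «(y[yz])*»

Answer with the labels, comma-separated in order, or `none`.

i → no match
ii → no match
iii → no match
iv → match
v → match

iv, v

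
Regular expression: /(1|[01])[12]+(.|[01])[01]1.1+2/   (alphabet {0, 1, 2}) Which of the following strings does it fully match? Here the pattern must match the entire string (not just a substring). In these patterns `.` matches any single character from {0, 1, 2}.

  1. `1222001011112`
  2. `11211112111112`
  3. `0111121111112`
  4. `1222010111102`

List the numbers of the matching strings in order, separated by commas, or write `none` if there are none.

1, 2, 3

1 → match
2 → match
3 → match
4 → no match — must end with `12`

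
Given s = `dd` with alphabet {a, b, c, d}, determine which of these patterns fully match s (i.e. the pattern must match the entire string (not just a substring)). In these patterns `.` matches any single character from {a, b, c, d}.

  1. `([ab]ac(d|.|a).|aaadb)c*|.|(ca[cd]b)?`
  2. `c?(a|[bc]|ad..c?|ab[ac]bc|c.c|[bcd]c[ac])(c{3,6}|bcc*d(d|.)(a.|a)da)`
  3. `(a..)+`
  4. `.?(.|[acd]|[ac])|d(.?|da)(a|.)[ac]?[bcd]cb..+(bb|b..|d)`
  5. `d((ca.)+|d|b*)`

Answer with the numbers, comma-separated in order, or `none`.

1 → no match
2 → no match
3 → no match — must start with `a`
4 → match
5 → match

4, 5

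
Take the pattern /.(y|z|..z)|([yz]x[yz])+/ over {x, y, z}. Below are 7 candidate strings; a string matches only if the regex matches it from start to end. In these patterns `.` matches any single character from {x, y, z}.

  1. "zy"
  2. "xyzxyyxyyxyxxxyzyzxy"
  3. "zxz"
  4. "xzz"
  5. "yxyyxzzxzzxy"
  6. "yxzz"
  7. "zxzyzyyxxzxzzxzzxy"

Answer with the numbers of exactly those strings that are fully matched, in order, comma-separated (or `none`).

1, 3, 5, 6

1 → match
2 → no match
3 → match
4 → no match
5 → match
6 → match
7 → no match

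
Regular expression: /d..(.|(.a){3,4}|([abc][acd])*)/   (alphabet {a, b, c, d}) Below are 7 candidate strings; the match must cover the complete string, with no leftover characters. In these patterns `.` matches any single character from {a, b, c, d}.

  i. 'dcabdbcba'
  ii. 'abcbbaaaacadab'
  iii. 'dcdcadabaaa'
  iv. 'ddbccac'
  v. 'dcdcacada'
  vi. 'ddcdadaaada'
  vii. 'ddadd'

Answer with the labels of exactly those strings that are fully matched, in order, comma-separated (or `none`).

i → match
ii → no match — must start with 'd'
iii → match
iv → match
v → match
vi → match
vii → no match

i, iii, iv, v, vi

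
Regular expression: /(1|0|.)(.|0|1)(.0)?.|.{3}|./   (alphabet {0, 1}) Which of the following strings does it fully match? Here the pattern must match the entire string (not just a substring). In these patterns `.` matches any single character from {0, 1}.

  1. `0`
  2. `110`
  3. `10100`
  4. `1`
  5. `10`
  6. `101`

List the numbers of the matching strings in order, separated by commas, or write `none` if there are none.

1, 2, 3, 4, 6

1 → match
2 → match
3 → match
4 → match
5 → no match
6 → match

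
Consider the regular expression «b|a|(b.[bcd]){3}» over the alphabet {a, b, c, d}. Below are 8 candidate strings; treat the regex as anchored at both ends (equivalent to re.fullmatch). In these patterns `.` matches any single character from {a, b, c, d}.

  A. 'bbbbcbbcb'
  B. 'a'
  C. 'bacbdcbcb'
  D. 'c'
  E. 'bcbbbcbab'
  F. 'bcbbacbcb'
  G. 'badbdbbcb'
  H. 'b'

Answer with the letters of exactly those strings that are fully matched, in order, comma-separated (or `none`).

A, B, C, E, F, G, H

A → match
B → match
C → match
D → no match
E → match
F → match
G → match
H → match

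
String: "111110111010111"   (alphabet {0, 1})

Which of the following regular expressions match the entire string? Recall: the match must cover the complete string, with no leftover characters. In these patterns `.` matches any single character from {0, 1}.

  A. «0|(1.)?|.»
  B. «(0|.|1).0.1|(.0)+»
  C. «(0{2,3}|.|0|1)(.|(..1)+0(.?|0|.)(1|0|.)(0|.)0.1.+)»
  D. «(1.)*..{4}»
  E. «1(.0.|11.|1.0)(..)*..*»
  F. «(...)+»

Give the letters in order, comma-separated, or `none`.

A → no match
B → no match
C → no match
D → match
E → match
F → match

D, E, F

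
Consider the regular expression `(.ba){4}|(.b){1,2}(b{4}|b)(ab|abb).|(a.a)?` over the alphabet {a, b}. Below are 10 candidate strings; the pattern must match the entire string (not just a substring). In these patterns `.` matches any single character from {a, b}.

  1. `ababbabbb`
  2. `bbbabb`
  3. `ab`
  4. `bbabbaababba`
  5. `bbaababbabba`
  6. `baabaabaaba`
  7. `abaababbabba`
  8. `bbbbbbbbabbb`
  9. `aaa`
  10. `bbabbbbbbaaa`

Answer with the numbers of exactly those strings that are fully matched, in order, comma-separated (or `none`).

1 → match
2 → match
3 → no match
4 → match
5 → match
6 → no match
7 → match
8 → match
9 → match
10 → no match

1, 2, 4, 5, 7, 8, 9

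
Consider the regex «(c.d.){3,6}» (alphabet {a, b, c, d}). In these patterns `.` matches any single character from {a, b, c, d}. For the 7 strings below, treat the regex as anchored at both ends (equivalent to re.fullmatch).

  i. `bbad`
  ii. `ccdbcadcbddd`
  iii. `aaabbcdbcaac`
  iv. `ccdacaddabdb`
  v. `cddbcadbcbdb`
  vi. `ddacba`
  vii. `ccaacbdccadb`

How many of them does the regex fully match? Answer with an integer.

1

i → no match — must start with `c`
ii → no match
iii → no match — must start with `c`
iv → no match
v → match
vi → no match — must start with `c`
vii → no match
Total matched: 1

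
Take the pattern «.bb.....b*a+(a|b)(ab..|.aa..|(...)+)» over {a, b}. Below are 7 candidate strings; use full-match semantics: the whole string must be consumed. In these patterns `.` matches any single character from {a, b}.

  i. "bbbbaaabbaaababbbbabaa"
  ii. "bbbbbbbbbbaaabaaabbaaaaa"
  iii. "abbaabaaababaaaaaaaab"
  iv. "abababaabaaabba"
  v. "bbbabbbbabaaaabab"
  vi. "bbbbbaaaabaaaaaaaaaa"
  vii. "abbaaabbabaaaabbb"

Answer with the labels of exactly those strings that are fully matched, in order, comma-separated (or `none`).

i → match
ii → match
iii → no match
iv → no match
v → no match
vi → no match
vii → no match

i, ii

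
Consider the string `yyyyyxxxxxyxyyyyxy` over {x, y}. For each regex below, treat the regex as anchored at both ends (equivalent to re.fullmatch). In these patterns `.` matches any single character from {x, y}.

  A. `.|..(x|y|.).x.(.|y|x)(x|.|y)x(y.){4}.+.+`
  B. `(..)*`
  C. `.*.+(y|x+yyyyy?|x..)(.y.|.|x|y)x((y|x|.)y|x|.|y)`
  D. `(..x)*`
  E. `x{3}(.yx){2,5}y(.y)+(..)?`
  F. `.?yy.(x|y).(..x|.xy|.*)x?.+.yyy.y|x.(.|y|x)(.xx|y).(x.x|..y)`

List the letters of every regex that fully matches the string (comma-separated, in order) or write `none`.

B, C, F

A → no match
B → match
C → match
D → no match
E → no match — must start with `x`
F → match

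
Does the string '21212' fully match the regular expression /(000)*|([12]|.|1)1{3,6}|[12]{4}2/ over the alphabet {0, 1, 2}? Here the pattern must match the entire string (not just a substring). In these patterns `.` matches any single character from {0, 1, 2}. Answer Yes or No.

Yes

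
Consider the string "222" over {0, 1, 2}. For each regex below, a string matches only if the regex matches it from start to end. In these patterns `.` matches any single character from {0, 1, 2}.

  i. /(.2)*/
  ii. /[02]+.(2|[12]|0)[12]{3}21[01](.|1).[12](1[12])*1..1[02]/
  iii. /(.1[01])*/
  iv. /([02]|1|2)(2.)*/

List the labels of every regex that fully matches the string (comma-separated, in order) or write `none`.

iv

i → no match
ii → no match
iii → no match
iv → match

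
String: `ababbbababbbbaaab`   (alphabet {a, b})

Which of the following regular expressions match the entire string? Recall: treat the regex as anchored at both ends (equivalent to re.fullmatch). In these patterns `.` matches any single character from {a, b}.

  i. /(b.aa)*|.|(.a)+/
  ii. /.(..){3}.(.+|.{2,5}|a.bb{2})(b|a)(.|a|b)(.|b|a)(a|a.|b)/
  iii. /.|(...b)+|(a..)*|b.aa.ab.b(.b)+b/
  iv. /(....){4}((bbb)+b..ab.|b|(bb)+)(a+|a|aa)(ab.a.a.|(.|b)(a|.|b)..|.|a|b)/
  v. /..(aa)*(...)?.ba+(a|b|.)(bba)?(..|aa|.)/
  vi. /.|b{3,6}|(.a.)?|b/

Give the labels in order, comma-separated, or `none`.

ii

i → no match
ii → match
iii → no match
iv → no match
v → no match
vi → no match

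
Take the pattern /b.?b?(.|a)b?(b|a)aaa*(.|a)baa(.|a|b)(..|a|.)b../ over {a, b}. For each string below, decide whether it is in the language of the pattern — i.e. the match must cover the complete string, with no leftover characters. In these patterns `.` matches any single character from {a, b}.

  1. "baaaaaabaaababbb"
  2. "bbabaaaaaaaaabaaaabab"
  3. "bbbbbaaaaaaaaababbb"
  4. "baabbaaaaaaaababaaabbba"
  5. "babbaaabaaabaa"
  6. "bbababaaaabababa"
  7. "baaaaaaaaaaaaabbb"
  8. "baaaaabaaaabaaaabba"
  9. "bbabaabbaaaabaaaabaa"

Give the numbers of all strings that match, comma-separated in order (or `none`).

1, 2

1 → match
2 → match
3 → no match
4 → no match
5 → no match
6 → no match
7 → no match
8 → no match
9 → no match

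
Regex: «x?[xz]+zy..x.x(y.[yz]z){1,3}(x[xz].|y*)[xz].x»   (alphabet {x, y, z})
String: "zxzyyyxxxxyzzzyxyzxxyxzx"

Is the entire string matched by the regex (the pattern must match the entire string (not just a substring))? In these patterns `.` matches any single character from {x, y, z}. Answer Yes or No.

No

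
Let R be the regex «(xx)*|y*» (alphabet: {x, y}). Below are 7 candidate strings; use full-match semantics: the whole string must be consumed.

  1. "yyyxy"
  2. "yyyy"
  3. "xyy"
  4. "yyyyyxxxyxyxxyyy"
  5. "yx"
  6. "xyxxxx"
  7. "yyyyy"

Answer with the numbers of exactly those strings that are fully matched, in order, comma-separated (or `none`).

1 → no match
2 → match
3 → no match
4 → no match
5 → no match
6 → no match
7 → match

2, 7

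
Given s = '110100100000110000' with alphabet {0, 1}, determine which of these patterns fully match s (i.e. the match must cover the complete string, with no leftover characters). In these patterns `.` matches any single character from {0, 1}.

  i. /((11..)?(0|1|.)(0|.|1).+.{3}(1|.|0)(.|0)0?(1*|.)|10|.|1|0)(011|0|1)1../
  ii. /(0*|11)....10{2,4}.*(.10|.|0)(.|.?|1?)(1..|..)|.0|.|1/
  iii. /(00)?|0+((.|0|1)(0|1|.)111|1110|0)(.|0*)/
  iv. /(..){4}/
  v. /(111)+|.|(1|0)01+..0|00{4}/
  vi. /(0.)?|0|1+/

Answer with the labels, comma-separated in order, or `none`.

ii

i → no match
ii → match
iii → no match
iv → no match
v → no match
vi → no match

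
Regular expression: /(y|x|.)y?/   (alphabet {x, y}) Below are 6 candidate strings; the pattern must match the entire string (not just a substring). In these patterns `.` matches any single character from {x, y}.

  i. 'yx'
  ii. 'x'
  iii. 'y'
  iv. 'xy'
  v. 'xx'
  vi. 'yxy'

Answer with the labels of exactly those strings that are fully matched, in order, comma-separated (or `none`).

ii, iii, iv

i → no match
ii → match
iii → match
iv → match
v → no match
vi → no match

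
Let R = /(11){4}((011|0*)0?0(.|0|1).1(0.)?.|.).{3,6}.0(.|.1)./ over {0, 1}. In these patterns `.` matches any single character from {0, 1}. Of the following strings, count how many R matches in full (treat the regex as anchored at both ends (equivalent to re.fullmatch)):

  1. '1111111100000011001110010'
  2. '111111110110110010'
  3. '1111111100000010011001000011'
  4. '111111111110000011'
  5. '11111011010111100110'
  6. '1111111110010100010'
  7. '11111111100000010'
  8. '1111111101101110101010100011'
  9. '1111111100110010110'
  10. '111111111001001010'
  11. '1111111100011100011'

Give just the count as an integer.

10

1 → match
2 → match
3 → match
4 → match
5 → no match
6 → match
7 → match
8 → match
9 → match
10 → match
11 → match
Total matched: 10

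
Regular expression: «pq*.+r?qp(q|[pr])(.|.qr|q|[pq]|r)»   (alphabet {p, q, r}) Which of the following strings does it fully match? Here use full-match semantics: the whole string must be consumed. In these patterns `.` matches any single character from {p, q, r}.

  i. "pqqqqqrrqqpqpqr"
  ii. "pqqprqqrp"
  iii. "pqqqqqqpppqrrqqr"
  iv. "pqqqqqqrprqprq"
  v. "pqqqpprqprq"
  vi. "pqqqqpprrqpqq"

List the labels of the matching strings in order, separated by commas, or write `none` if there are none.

i → match
ii → no match
iii → no match
iv → match
v → match
vi → match

i, iv, v, vi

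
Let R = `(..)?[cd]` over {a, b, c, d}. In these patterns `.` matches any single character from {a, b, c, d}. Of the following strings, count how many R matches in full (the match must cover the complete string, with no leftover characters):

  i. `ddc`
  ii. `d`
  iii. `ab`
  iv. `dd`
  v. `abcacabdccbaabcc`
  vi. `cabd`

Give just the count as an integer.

2

i. `ddc` → match
ii. `d` → match
iii. `ab` → no match
iv. `dd` → no match
v → no match
vi. `cabd` → no match
Total matched: 2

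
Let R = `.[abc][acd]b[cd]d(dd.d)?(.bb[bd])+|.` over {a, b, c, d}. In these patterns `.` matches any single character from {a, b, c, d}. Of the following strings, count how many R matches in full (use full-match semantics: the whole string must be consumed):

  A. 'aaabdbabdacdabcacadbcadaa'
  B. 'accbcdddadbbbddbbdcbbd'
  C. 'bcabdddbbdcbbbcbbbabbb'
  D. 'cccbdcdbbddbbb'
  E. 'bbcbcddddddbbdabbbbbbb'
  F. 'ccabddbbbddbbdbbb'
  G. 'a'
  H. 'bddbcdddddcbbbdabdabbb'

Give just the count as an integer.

A → no match
B → match
C → match
D → no match
E → match
F → no match
G. 'a' → match
H → no match
Total matched: 4

4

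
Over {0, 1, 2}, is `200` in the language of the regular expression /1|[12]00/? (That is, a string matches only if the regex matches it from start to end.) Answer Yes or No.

Yes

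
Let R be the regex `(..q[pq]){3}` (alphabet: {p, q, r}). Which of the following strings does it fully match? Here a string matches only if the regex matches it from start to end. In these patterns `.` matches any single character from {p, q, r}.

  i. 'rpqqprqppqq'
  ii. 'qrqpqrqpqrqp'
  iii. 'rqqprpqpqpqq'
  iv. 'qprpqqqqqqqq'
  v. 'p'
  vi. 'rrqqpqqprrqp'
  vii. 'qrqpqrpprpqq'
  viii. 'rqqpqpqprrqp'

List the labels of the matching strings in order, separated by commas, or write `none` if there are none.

i → no match
ii → match
iii → match
iv → no match
v → no match
vi → match
vii → no match
viii → match

ii, iii, vi, viii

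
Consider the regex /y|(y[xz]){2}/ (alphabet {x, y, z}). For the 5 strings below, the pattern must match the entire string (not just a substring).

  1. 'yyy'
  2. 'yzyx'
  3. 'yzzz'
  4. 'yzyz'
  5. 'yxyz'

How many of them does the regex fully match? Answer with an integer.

3

1. 'yyy' → no match
2. 'yzyx' → match
3. 'yzzz' → no match
4. 'yzyz' → match
5. 'yxyz' → match
Total matched: 3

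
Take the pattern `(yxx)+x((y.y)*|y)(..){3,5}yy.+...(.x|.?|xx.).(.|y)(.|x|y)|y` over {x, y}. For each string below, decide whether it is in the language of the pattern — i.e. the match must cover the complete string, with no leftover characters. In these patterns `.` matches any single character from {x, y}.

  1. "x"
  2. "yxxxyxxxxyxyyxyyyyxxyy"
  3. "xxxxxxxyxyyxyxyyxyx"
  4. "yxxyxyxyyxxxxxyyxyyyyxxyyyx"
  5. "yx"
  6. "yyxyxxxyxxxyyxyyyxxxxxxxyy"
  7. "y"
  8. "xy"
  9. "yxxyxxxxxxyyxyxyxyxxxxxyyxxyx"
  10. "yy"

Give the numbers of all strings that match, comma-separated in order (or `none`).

2, 7

1 → no match
2 → match
3 → no match
4 → no match
5 → no match
6 → no match
7 → match
8 → no match
9 → no match
10 → no match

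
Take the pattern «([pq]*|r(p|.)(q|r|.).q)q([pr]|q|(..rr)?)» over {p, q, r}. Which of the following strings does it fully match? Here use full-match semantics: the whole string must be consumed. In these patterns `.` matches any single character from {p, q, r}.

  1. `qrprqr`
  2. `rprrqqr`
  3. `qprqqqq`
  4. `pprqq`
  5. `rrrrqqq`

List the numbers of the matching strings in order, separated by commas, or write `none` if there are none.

1 → no match
2 → match
3 → no match
4 → no match
5 → match

2, 5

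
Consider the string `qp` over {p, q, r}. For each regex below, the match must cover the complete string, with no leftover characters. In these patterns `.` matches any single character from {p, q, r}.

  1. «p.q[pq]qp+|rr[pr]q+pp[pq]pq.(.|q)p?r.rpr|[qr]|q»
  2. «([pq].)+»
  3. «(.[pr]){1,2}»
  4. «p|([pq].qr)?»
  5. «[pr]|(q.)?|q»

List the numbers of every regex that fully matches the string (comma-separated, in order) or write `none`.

2, 3, 5

1 → no match
2 → match
3 → match
4 → no match
5 → match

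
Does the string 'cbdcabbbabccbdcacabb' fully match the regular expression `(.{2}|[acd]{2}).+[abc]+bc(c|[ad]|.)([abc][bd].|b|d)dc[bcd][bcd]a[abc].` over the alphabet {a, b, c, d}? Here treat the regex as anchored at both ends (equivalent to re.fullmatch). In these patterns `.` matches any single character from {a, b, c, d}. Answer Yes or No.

No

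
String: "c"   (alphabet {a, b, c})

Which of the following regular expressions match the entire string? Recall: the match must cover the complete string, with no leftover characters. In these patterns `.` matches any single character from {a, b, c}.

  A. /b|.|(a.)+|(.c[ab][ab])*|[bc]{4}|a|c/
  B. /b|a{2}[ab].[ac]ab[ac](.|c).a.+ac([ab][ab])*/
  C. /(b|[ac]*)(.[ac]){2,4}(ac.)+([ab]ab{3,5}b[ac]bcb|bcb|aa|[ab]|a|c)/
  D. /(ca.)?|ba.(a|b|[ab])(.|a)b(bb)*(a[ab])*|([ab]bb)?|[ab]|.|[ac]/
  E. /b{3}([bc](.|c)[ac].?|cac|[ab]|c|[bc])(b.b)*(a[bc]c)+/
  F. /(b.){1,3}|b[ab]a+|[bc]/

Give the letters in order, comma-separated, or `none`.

A, D, F

A → match
B → no match
C → no match
D → match
E → no match — must start with "b"
F → match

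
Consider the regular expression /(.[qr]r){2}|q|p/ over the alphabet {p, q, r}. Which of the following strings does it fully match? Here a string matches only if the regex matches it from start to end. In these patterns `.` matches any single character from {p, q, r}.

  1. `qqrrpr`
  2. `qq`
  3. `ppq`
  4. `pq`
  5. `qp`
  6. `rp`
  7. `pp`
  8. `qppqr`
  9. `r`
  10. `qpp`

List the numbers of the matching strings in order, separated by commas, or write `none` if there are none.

1. `qqrrpr` → no match
2. `qq` → no match
3. `ppq` → no match
4. `pq` → no match
5. `qp` → no match
6. `rp` → no match
7. `pp` → no match
8. `qppqr` → no match
9. `r` → no match
10. `qpp` → no match

none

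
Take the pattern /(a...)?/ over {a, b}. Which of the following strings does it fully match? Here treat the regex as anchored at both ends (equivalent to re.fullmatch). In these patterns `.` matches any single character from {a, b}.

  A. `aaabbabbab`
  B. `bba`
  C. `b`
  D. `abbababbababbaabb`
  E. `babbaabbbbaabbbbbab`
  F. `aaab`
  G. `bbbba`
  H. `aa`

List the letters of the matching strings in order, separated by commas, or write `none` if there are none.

A → no match
B → no match
C → no match
D → no match
E → no match
F → match
G → no match
H → no match

F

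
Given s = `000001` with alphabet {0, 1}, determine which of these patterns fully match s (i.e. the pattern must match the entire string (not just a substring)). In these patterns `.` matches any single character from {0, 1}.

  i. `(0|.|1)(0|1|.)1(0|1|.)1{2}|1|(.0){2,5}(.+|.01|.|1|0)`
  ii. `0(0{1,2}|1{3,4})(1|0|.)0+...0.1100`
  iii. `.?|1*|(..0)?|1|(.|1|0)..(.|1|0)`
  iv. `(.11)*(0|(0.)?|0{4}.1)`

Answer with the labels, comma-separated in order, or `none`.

i, iv

i → match
ii → no match — must end with `1100`
iii → no match
iv → match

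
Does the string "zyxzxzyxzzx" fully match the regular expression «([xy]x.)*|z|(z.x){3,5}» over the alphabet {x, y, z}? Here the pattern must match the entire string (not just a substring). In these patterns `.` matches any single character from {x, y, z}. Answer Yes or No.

No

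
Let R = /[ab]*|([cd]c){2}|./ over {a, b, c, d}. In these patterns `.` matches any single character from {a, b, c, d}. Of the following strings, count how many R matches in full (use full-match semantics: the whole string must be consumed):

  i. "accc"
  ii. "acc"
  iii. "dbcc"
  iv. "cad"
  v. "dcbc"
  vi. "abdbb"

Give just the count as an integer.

i → no match
ii → no match
iii → no match
iv → no match
v → no match
vi → no match
Total matched: 0

0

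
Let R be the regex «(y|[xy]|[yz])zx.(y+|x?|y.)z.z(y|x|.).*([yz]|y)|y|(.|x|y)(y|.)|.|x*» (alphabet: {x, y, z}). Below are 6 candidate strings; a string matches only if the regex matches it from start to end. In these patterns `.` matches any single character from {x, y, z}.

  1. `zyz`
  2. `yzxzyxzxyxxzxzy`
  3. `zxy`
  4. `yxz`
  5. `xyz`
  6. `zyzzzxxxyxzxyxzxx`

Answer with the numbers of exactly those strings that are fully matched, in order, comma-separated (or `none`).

none

1 → no match
2 → no match
3 → no match
4 → no match
5 → no match
6 → no match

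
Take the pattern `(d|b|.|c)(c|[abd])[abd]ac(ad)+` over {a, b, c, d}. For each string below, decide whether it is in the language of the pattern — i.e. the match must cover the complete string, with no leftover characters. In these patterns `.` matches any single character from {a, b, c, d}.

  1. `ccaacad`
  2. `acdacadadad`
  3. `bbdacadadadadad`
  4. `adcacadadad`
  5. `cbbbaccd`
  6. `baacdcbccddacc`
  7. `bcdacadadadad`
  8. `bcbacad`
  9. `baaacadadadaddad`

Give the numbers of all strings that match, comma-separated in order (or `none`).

1 → match
2 → match
3 → match
4 → no match
5 → no match — must end with `ad`
6 → no match — must end with `ad`
7 → match
8 → match
9 → no match

1, 2, 3, 7, 8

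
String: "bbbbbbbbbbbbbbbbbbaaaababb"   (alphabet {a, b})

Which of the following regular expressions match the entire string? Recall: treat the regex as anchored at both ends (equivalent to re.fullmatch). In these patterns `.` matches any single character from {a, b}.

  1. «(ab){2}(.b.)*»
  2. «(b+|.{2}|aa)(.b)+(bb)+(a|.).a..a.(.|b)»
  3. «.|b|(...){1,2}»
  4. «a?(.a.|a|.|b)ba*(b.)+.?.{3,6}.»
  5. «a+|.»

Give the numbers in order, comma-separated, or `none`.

1 → no match — must start with "ab"
2 → match
3 → no match
4 → match
5 → no match

2, 4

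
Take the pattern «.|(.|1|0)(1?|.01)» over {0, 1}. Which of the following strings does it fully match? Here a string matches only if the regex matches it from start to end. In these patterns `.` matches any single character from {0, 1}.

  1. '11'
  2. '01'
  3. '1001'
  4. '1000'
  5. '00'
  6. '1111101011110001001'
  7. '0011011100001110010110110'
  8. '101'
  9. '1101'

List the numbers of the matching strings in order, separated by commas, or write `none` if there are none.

1, 2, 3, 9

1 → match
2 → match
3 → match
4 → no match
5 → no match
6 → no match
7 → no match
8 → no match
9 → match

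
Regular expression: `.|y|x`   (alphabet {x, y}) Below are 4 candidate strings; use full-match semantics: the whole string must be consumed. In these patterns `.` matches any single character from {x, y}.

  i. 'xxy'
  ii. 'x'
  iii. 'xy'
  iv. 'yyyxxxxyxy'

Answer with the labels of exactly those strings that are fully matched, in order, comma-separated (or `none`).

i → no match
ii → match
iii → no match
iv → no match

ii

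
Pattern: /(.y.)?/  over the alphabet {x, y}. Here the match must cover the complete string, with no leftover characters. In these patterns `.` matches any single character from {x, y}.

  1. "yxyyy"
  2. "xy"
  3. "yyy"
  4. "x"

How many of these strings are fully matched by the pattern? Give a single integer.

1

1 → no match
2 → no match
3 → match
4 → no match
Total matched: 1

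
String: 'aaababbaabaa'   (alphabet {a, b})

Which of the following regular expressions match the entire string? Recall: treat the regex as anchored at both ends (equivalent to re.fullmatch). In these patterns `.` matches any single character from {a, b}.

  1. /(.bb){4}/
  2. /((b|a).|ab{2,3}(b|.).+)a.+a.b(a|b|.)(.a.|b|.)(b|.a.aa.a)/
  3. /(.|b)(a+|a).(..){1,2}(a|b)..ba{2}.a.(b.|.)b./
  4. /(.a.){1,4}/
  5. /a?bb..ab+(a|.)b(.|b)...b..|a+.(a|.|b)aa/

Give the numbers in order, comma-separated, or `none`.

4

1 → no match — must end with 'bb'
2 → no match
3 → no match
4 → match
5 → no match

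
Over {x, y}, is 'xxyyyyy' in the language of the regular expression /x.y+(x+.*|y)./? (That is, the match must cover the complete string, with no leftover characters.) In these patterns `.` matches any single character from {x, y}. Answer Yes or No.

Yes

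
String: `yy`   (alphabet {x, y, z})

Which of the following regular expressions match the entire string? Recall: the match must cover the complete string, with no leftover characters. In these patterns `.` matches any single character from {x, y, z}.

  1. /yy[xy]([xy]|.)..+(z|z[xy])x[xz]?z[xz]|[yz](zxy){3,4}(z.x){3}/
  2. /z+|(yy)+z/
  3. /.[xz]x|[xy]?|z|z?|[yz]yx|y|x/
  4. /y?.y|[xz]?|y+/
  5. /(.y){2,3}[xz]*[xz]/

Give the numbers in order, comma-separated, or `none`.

1 → no match
2 → no match
3 → no match
4 → match
5 → no match

4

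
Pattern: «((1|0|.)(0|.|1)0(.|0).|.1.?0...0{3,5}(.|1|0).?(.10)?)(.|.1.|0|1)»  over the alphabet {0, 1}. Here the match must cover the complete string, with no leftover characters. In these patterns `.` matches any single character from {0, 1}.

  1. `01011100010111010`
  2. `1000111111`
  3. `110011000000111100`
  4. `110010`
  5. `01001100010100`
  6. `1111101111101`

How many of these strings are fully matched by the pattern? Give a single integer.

1 → no match
2 → no match
3 → match
4 → match
5 → match
6 → no match
Total matched: 3

3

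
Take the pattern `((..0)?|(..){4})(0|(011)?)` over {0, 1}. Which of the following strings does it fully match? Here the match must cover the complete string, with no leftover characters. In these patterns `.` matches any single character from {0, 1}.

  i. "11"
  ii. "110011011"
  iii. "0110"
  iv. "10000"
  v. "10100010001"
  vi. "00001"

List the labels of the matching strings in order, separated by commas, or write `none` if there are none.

i. "11" → no match
ii. "110011011" → no match
iii. "0110" → no match
iv. "10000" → no match
v. "10100010001" → no match
vi. "00001" → no match

none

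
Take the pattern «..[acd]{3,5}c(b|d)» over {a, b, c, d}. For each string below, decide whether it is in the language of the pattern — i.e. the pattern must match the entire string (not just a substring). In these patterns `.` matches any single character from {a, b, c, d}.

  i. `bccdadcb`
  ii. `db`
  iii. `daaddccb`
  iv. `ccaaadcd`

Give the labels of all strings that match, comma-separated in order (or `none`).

i. `bccdadcb` → match
ii. `db` → no match
iii. `daaddccb` → match
iv. `ccaaadcd` → match

i, iii, iv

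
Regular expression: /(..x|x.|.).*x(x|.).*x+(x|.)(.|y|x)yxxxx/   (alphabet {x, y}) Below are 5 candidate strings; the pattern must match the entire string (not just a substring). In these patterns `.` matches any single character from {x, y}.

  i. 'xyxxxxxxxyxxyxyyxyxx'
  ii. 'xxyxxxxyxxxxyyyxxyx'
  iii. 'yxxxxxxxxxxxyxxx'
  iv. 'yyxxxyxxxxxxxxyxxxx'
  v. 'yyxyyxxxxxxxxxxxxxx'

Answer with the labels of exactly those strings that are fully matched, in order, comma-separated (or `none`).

i → no match — must end with 'yxxxx'
ii → no match — must end with 'yxxxx'
iii → no match — must end with 'yxxxx'
iv → match
v → no match — must end with 'yxxxx'

iv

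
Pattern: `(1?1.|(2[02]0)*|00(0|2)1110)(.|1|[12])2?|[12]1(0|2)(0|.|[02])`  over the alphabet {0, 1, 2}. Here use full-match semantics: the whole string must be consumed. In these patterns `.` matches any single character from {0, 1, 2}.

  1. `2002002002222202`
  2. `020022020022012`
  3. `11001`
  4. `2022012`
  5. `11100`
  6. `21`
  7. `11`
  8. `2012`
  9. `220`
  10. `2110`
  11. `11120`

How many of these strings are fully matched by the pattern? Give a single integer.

1 → no match
2 → no match
3 → no match
4 → no match
5 → no match
6 → no match
7 → no match
8 → no match
9 → no match
10 → no match
11 → no match
Total matched: 0

0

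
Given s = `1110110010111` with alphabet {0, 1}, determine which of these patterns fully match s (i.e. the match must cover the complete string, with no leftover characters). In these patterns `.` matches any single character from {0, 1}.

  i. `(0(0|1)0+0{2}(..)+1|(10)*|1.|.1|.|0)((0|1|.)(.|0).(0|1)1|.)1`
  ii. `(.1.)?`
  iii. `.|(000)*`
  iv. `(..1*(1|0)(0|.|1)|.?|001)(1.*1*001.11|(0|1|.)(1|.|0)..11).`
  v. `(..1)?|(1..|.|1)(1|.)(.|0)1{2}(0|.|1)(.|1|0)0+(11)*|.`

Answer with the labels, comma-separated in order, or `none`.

iv

i → no match
ii → no match
iii → no match
iv → match
v → no match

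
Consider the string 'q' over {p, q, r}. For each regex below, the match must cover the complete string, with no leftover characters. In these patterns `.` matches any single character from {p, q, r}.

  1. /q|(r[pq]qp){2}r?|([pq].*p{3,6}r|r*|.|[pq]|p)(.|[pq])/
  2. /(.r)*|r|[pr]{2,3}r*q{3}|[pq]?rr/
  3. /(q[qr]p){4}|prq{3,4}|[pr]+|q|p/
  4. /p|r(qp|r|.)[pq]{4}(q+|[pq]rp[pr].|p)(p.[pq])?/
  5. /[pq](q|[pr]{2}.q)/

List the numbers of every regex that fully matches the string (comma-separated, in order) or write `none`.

1 → match
2 → no match
3 → match
4 → no match
5 → no match

1, 3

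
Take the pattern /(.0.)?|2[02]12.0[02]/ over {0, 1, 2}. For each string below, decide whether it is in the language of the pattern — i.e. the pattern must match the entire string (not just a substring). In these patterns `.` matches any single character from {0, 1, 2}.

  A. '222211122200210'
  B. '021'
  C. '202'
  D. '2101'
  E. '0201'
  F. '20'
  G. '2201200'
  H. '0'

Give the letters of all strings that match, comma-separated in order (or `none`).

A → no match
B → no match
C → match
D → no match
E → no match
F → no match
G → no match
H → no match

C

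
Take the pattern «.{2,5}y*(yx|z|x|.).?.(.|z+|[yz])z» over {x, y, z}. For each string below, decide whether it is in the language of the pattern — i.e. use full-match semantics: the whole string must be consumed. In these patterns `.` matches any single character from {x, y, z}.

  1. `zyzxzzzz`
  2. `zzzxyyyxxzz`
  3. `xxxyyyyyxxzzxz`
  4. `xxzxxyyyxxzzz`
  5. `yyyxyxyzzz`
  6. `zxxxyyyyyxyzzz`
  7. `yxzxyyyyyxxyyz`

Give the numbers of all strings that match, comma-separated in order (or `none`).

1. `zyzxzzzz` → match
2. `zzzxyyyxxzz` → match
3 → no match
4 → match
5. `yyyxyxyzzz` → match
6 → match
7 → match

1, 2, 4, 5, 6, 7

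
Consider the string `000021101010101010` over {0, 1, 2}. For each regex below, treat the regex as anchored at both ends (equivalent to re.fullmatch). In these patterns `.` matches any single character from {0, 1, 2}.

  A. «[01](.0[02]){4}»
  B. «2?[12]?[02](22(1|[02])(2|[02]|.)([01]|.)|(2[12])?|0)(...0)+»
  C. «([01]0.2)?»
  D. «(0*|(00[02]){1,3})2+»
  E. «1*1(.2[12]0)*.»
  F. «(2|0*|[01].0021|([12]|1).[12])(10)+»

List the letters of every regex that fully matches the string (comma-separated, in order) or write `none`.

A → no match
B → no match
C → no match
D → no match — must end with `2`
E → no match
F → match

F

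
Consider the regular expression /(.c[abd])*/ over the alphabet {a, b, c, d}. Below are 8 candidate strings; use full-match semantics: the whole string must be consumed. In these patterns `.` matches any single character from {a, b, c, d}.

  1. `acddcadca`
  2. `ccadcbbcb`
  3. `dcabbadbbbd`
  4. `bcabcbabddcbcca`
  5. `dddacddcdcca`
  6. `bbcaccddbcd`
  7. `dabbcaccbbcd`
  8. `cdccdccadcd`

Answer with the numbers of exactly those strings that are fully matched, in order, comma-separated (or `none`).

1. `acddcadca` → match
2. `ccadcbbcb` → match
3. `dcabbadbbbd` → no match
4 → no match
5. `dddacddcdcca` → no match
6. `bbcaccddbcd` → no match
7. `dabbcaccbbcd` → no match
8. `cdccdccadcd` → no match

1, 2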